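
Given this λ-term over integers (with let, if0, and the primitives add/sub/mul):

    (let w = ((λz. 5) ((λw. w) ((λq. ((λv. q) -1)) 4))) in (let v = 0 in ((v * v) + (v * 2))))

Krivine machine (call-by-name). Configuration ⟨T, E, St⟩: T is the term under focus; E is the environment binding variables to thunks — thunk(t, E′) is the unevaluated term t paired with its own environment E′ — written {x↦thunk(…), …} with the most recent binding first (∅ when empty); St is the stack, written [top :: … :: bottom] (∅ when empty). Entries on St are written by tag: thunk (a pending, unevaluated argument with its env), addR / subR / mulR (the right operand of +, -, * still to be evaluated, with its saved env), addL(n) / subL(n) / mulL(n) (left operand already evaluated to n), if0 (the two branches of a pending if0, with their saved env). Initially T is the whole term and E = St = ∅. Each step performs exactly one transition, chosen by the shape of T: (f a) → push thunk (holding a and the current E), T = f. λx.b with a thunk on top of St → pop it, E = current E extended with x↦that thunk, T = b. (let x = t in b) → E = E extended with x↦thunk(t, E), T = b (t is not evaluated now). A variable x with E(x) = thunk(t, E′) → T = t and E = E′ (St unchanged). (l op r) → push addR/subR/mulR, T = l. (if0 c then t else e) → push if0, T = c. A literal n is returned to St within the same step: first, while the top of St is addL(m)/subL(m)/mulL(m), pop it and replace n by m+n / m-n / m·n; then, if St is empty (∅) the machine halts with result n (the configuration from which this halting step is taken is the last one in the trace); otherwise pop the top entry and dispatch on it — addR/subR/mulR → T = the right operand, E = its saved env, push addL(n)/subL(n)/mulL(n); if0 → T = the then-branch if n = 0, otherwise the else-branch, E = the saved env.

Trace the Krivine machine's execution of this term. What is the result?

step 0: <T=(let w = ((λz. 5) ((λw. w) ((λq. ((λv. q) -1)) 4))) in (let v = 0 in ((v * v) + (v * 2)))), E=∅, St=∅>
step 1: <T=(let v = 0 in ((v * v) + (v * 2))), E={w↦thunk(((λz. 5) ((λw. w) ((λq. ((λv. q) -1)) 4))), ∅)}, St=∅>
step 2: <T=((v * v) + (v * 2)), E={v↦thunk(0, {w↦thunk(((λz. 5) ((λw. w) ((λq. ((λv. q) -1)) 4))), ∅)}), w↦thunk(((λz. 5) ((λw. w) ((λq. ((λv. q) -1)) 4))), ∅)}, St=∅>
step 3: <T=(v * v), E={v↦thunk(0, {w↦thunk(((λz. 5) ((λw. w) ((λq. ((λv. q) -1)) 4))), ∅)}), w↦thunk(((λz. 5) ((λw. w) ((λq. ((λv. q) -1)) 4))), ∅)}, St=[addR]>
step 4: <T=v, E={v↦thunk(0, {w↦thunk(((λz. 5) ((λw. w) ((λq. ((λv. q) -1)) 4))), ∅)}), w↦thunk(((λz. 5) ((λw. w) ((λq. ((λv. q) -1)) 4))), ∅)}, St=[mulR :: addR]>
step 5: <T=0, E={w↦thunk(((λz. 5) ((λw. w) ((λq. ((λv. q) -1)) 4))), ∅)}, St=[mulR :: addR]>
step 6: <T=v, E={v↦thunk(0, {w↦thunk(((λz. 5) ((λw. w) ((λq. ((λv. q) -1)) 4))), ∅)}), w↦thunk(((λz. 5) ((λw. w) ((λq. ((λv. q) -1)) 4))), ∅)}, St=[mulL(0) :: addR]>
step 7: <T=0, E={w↦thunk(((λz. 5) ((λw. w) ((λq. ((λv. q) -1)) 4))), ∅)}, St=[mulL(0) :: addR]>
step 8: <T=(v * 2), E={v↦thunk(0, {w↦thunk(((λz. 5) ((λw. w) ((λq. ((λv. q) -1)) 4))), ∅)}), w↦thunk(((λz. 5) ((λw. w) ((λq. ((λv. q) -1)) 4))), ∅)}, St=[addL(0)]>
step 9: <T=v, E={v↦thunk(0, {w↦thunk(((λz. 5) ((λw. w) ((λq. ((λv. q) -1)) 4))), ∅)}), w↦thunk(((λz. 5) ((λw. w) ((λq. ((λv. q) -1)) 4))), ∅)}, St=[mulR :: addL(0)]>
step 10: <T=0, E={w↦thunk(((λz. 5) ((λw. w) ((λq. ((λv. q) -1)) 4))), ∅)}, St=[mulR :: addL(0)]>
step 11: <T=2, E={v↦thunk(0, {w↦thunk(((λz. 5) ((λw. w) ((λq. ((λv. q) -1)) 4))), ∅)}), w↦thunk(((λz. 5) ((λw. w) ((λq. ((λv. q) -1)) 4))), ∅)}, St=[mulL(0) :: addL(0)]>
→ final value 0

Answer: 0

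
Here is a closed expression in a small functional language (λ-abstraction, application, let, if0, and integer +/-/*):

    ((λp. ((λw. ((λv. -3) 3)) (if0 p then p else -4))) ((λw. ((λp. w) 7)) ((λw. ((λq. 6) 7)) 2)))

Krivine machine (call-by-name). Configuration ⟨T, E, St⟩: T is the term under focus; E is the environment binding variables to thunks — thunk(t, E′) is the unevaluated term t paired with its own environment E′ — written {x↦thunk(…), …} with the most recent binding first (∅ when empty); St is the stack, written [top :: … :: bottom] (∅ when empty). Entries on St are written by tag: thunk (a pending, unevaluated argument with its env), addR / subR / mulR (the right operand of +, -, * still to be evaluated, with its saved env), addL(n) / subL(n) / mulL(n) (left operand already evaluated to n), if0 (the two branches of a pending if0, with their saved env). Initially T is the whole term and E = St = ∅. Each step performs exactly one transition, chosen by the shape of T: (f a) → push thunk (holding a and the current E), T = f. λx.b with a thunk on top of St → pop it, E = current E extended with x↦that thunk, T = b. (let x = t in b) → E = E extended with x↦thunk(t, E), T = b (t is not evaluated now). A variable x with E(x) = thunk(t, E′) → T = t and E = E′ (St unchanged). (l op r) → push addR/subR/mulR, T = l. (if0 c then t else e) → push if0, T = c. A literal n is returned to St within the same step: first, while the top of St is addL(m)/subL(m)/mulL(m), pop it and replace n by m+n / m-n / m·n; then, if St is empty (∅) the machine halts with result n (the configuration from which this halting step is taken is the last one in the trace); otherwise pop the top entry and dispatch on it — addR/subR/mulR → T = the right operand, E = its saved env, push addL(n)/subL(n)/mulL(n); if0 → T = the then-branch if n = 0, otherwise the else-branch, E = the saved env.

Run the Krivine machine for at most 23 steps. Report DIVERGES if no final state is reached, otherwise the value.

Answer: -3

Execution trace:
[0] [T=((λp. ((λw. ((λv. -3) 3)) (if0 p then p else -4))) ((λw. ((λp. w) 7)) ((λw. ((λq. 6) 7)) 2))) | E=∅ | St=∅]
[1] [T=(λp. ((λw. ((λv. -3) 3)) (if0 p then p else -4))) | E=∅ | St=[thunk]]
[2] [T=((λw. ((λv. -3) 3)) (if0 p then p else -4)) | E={p↦thunk(((λw. ((λp. w) 7)) ((λw. ((λq. 6) 7)) 2)), ∅)} | St=∅]
[3] [T=(λw. ((λv. -3) 3)) | E={p↦thunk(((λw. ((λp. w) 7)) ((λw. ((λq. 6) 7)) 2)), ∅)} | St=[thunk]]
[4] [T=((λv. -3) 3) | E={w↦thunk((if0 p then p else -4), {p↦thunk(((λw. ((λp. w) 7)) ((λw. ((λq. 6) 7)) 2)), ∅)}), p↦thunk(((λw. ((λp. w) 7)) ((λw. ((λq. 6) 7)) 2)), ∅)} | St=∅]
[5] [T=(λv. -3) | E={w↦thunk((if0 p then p else -4), {p↦thunk(((λw. ((λp. w) 7)) ((λw. ((λq. 6) 7)) 2)), ∅)}), p↦thunk(((λw. ((λp. w) 7)) ((λw. ((λq. 6) 7)) 2)), ∅)} | St=[thunk]]
[6] [T=-3 | E={v↦thunk(3, {w↦thunk((if0 p then p else -4), {p↦thunk(((λw. ((λp. w) 7)) ((λw. ((λq. 6) 7)) 2)), ∅)}), p↦thunk(((λw. ((λp. w) 7)) ((λw. ((λq. 6) 7)) 2)), ∅)}), w↦thunk((if0 p then p else -4), {p↦thunk(((λw. ((λp. w) 7)) ((λw. ((λq. 6) 7)) 2)), ∅)}), p↦thunk(((λw. ((λp. w) 7)) ((λw. ((λq. 6) 7)) 2)), ∅)} | St=∅]
→ final value -3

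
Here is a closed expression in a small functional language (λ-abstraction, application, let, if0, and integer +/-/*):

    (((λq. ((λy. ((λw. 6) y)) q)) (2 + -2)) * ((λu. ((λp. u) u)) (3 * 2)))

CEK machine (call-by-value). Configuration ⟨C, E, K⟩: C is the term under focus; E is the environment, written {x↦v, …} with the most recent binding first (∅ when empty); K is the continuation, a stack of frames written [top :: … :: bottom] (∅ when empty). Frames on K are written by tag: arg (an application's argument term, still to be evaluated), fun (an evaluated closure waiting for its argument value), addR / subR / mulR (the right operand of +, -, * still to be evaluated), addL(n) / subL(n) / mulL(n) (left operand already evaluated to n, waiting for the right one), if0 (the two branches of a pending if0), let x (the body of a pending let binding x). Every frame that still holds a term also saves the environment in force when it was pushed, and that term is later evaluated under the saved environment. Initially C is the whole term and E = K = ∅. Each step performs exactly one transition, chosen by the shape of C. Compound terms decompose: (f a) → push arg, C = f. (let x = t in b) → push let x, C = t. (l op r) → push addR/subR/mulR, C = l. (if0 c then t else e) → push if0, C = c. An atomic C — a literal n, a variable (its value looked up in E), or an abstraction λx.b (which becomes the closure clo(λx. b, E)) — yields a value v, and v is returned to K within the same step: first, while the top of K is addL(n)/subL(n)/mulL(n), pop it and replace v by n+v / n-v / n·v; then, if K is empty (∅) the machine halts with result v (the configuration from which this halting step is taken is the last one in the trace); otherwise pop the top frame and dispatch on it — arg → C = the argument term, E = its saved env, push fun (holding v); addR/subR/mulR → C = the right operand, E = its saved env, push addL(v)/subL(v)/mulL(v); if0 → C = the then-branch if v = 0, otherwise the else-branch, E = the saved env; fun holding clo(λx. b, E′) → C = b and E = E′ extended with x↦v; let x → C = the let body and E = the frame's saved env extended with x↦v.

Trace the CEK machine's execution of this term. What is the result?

step 0: [C=(((λq. ((λy. ((λw. 6) y)) q)) (2 + -2)) * ((λu. ((λp. u) u)) (3 * 2))) | E=∅ | K=∅]
step 1: [C=((λq. ((λy. ((λw. 6) y)) q)) (2 + -2)) | E=∅ | K=[mulR]]
step 2: [C=(λq. ((λy. ((λw. 6) y)) q)) | E=∅ | K=[arg :: mulR]]
step 3: [C=(2 + -2) | E=∅ | K=[fun :: mulR]]
step 4: [C=2 | E=∅ | K=[addR :: fun :: mulR]]
step 5: [C=-2 | E=∅ | K=[addL(2) :: fun :: mulR]]
step 6: [C=((λy. ((λw. 6) y)) q) | E={q↦0} | K=[mulR]]
step 7: [C=(λy. ((λw. 6) y)) | E={q↦0} | K=[arg :: mulR]]
step 8: [C=q | E={q↦0} | K=[fun :: mulR]]
step 9: [C=((λw. 6) y) | E={y↦0, q↦0} | K=[mulR]]
step 10: [C=(λw. 6) | E={y↦0, q↦0} | K=[arg :: mulR]]
step 11: [C=y | E={y↦0, q↦0} | K=[fun :: mulR]]
step 12: [C=6 | E={w↦0, y↦0, q↦0} | K=[mulR]]
step 13: [C=((λu. ((λp. u) u)) (3 * 2)) | E=∅ | K=[mulL(6)]]
step 14: [C=(λu. ((λp. u) u)) | E=∅ | K=[arg :: mulL(6)]]
step 15: [C=(3 * 2) | E=∅ | K=[fun :: mulL(6)]]
step 16: [C=3 | E=∅ | K=[mulR :: fun :: mulL(6)]]
step 17: [C=2 | E=∅ | K=[mulL(3) :: fun :: mulL(6)]]
step 18: [C=((λp. u) u) | E={u↦6} | K=[mulL(6)]]
step 19: [C=(λp. u) | E={u↦6} | K=[arg :: mulL(6)]]
step 20: [C=u | E={u↦6} | K=[fun :: mulL(6)]]
step 21: [C=u | E={p↦6, u↦6} | K=[mulL(6)]]
→ final value 36

Answer: 36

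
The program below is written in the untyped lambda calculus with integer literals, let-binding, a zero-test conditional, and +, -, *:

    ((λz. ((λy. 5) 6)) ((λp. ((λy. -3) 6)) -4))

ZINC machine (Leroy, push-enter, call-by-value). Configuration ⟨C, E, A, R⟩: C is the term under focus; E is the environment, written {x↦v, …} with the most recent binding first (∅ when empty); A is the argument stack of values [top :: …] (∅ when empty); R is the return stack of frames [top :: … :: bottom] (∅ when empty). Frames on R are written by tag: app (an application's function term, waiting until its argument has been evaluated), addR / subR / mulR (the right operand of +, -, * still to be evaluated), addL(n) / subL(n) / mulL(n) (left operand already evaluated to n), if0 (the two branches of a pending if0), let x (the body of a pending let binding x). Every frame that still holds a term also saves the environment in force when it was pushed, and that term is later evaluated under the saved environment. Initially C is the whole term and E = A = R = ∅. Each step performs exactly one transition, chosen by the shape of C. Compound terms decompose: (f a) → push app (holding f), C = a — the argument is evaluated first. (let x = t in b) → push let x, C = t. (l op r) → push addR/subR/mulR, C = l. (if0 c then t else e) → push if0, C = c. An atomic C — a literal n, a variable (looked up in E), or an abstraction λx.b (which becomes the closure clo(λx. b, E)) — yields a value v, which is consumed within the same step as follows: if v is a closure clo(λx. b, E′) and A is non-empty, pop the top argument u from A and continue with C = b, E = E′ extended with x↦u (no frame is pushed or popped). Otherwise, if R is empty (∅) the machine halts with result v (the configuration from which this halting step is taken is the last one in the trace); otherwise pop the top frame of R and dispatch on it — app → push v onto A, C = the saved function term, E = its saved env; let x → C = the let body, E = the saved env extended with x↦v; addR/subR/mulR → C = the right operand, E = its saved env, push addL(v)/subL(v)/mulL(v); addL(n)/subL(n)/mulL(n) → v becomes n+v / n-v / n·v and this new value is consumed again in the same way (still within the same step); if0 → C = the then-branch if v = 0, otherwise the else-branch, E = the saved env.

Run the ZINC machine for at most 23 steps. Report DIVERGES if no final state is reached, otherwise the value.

[0] <C=((λz. ((λy. 5) 6)) ((λp. ((λy. -3) 6)) -4)), E=∅, A=∅, R=∅>
[1] <C=((λp. ((λy. -3) 6)) -4), E=∅, A=∅, R=[app]>
[2] <C=-4, E=∅, A=∅, R=[app :: app]>
[3] <C=(λp. ((λy. -3) 6)), E=∅, A=[-4], R=[app]>
[4] <C=((λy. -3) 6), E={p↦-4}, A=∅, R=[app]>
[5] <C=6, E={p↦-4}, A=∅, R=[app :: app]>
[6] <C=(λy. -3), E={p↦-4}, A=[6], R=[app]>
[7] <C=-3, E={y↦6, p↦-4}, A=∅, R=[app]>
[8] <C=(λz. ((λy. 5) 6)), E=∅, A=[-3], R=∅>
[9] <C=((λy. 5) 6), E={z↦-3}, A=∅, R=∅>
[10] <C=6, E={z↦-3}, A=∅, R=[app]>
[11] <C=(λy. 5), E={z↦-3}, A=[6], R=∅>
[12] <C=5, E={y↦6, z↦-3}, A=∅, R=∅>
→ final value 5

Answer: 5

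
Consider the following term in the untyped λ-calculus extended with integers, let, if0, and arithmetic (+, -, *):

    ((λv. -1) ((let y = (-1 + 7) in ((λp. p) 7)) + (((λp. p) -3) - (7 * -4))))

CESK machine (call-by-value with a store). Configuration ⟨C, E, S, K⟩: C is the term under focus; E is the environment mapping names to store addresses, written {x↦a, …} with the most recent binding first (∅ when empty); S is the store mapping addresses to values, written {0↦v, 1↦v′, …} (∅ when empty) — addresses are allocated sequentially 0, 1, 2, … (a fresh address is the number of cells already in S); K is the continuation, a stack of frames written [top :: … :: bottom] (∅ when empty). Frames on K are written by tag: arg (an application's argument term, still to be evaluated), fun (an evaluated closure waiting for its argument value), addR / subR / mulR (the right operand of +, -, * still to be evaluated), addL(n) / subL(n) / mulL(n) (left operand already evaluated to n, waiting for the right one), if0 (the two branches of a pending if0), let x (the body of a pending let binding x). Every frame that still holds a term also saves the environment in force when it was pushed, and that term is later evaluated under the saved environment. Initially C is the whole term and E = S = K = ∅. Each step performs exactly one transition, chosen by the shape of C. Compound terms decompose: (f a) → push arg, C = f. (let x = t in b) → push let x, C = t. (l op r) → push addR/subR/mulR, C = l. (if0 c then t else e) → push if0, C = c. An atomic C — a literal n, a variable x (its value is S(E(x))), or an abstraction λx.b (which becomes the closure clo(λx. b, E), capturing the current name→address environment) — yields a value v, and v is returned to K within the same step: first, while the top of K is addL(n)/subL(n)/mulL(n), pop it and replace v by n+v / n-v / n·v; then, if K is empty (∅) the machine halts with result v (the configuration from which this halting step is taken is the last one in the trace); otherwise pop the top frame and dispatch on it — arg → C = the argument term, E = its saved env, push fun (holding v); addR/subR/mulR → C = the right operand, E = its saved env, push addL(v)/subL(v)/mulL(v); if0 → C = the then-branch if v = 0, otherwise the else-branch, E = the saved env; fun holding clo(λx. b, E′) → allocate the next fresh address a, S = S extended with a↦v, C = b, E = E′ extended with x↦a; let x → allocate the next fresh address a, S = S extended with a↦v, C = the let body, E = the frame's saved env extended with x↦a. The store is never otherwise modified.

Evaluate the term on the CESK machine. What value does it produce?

Answer: -1

Machine steps:
[0] <C=((λv. -1) ((let y = (-1 + 7) in ((λp. p) 7)) + (((λp. p) -3) - (7 * -4)))), E=∅, S=∅, K=∅>
[1] <C=(λv. -1), E=∅, S=∅, K=[arg]>
[2] <C=((let y = (-1 + 7) in ((λp. p) 7)) + (((λp. p) -3) - (7 * -4))), E=∅, S=∅, K=[fun]>
[3] <C=(let y = (-1 + 7) in ((λp. p) 7)), E=∅, S=∅, K=[addR :: fun]>
[4] <C=(-1 + 7), E=∅, S=∅, K=[let y :: addR :: fun]>
[5] <C=-1, E=∅, S=∅, K=[addR :: let y :: addR :: fun]>
[6] <C=7, E=∅, S=∅, K=[addL(-1) :: let y :: addR :: fun]>
[7] <C=((λp. p) 7), E={y↦0}, S={0↦6}, K=[addR :: fun]>
[8] <C=(λp. p), E={y↦0}, S={0↦6}, K=[arg :: addR :: fun]>
[9] <C=7, E={y↦0}, S={0↦6}, K=[fun :: addR :: fun]>
[10] <C=p, E={p↦1, y↦0}, S={0↦6, 1↦7}, K=[addR :: fun]>
[11] <C=(((λp. p) -3) - (7 * -4)), E=∅, S={0↦6, 1↦7}, K=[addL(7) :: fun]>
[12] <C=((λp. p) -3), E=∅, S={0↦6, 1↦7}, K=[subR :: addL(7) :: fun]>
[13] <C=(λp. p), E=∅, S={0↦6, 1↦7}, K=[arg :: subR :: addL(7) :: fun]>
[14] <C=-3, E=∅, S={0↦6, 1↦7}, K=[fun :: subR :: addL(7) :: fun]>
[15] <C=p, E={p↦2}, S={0↦6, 1↦7, 2↦-3}, K=[subR :: addL(7) :: fun]>
[16] <C=(7 * -4), E=∅, S={0↦6, 1↦7, 2↦-3}, K=[subL(-3) :: addL(7) :: fun]>
[17] <C=7, E=∅, S={0↦6, 1↦7, 2↦-3}, K=[mulR :: subL(-3) :: addL(7) :: fun]>
[18] <C=-4, E=∅, S={0↦6, 1↦7, 2↦-3}, K=[mulL(7) :: subL(-3) :: addL(7) :: fun]>
[19] <C=-1, E={v↦3}, S={0↦6, 1↦7, 2↦-3, 3↦32}, K=∅>
→ final value -1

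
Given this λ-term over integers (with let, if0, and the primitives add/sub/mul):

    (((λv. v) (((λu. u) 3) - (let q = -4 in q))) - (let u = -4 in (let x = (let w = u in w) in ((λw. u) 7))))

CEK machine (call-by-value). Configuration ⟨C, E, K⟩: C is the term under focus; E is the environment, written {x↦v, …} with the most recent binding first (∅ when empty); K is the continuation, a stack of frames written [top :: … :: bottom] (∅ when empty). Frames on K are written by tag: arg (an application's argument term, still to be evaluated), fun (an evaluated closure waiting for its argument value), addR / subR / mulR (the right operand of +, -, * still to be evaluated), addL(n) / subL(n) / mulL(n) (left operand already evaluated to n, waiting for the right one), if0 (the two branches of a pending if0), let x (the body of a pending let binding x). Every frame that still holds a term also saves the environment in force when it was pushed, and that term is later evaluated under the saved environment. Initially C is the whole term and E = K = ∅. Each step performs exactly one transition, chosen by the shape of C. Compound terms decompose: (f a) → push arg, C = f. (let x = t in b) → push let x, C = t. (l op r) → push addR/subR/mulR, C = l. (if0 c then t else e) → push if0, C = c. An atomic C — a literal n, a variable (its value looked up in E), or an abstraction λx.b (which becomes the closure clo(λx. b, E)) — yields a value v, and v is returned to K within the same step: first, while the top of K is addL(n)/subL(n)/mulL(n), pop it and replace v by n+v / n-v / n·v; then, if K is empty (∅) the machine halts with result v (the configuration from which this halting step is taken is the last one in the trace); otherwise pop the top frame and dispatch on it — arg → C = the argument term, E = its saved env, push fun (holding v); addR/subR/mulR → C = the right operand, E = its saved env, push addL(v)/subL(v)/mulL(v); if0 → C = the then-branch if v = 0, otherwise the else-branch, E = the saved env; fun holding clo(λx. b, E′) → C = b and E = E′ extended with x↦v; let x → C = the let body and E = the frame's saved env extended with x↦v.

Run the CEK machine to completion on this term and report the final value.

t=0: [C=(((λv. v) (((λu. u) 3) - (let q = -4 in q))) - (let u = -4 in (let x = (let w = u in w) in ((λw. u) 7)))) | E=∅ | K=∅]
t=1: [C=((λv. v) (((λu. u) 3) - (let q = -4 in q))) | E=∅ | K=[subR]]
t=2: [C=(λv. v) | E=∅ | K=[arg :: subR]]
t=3: [C=(((λu. u) 3) - (let q = -4 in q)) | E=∅ | K=[fun :: subR]]
t=4: [C=((λu. u) 3) | E=∅ | K=[subR :: fun :: subR]]
t=5: [C=(λu. u) | E=∅ | K=[arg :: subR :: fun :: subR]]
t=6: [C=3 | E=∅ | K=[fun :: subR :: fun :: subR]]
t=7: [C=u | E={u↦3} | K=[subR :: fun :: subR]]
t=8: [C=(let q = -4 in q) | E=∅ | K=[subL(3) :: fun :: subR]]
t=9: [C=-4 | E=∅ | K=[let q :: subL(3) :: fun :: subR]]
t=10: [C=q | E={q↦-4} | K=[subL(3) :: fun :: subR]]
t=11: [C=v | E={v↦7} | K=[subR]]
t=12: [C=(let u = -4 in (let x = (let w = u in w) in ((λw. u) 7))) | E=∅ | K=[subL(7)]]
t=13: [C=-4 | E=∅ | K=[let u :: subL(7)]]
t=14: [C=(let x = (let w = u in w) in ((λw. u) 7)) | E={u↦-4} | K=[subL(7)]]
t=15: [C=(let w = u in w) | E={u↦-4} | K=[let x :: subL(7)]]
t=16: [C=u | E={u↦-4} | K=[let w :: let x :: subL(7)]]
t=17: [C=w | E={w↦-4, u↦-4} | K=[let x :: subL(7)]]
t=18: [C=((λw. u) 7) | E={x↦-4, u↦-4} | K=[subL(7)]]
t=19: [C=(λw. u) | E={x↦-4, u↦-4} | K=[arg :: subL(7)]]
t=20: [C=7 | E={x↦-4, u↦-4} | K=[fun :: subL(7)]]
t=21: [C=u | E={w↦7, x↦-4, u↦-4} | K=[subL(7)]]
→ final value 11

Answer: 11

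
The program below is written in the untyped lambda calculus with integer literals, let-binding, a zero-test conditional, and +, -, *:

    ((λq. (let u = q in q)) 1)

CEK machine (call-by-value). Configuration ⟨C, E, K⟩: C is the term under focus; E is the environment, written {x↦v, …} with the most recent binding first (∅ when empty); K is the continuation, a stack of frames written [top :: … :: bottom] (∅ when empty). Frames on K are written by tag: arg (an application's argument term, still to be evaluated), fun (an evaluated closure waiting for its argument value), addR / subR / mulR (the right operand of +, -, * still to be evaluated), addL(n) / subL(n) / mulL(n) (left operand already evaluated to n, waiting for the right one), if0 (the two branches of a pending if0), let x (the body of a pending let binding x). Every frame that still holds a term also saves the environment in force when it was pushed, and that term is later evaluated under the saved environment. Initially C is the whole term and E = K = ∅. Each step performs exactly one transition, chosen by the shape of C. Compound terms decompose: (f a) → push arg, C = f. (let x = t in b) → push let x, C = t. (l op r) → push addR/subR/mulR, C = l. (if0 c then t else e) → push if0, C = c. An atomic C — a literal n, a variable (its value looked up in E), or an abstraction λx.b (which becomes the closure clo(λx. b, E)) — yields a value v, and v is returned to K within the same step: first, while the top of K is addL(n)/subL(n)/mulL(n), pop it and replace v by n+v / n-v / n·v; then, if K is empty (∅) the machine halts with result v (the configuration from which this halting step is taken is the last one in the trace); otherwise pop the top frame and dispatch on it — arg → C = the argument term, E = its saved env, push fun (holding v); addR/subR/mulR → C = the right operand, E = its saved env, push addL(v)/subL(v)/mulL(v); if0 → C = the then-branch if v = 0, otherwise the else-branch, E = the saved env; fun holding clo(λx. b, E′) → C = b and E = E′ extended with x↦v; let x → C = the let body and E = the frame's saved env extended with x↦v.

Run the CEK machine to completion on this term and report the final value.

step 0: ⟨C=((λq. (let u = q in q)) 1); E=∅; K=∅⟩
step 1: ⟨C=(λq. (let u = q in q)); E=∅; K=[arg]⟩
step 2: ⟨C=1; E=∅; K=[fun]⟩
step 3: ⟨C=(let u = q in q); E={q↦1}; K=∅⟩
step 4: ⟨C=q; E={q↦1}; K=[let u]⟩
step 5: ⟨C=q; E={u↦1, q↦1}; K=∅⟩
→ final value 1

Answer: 1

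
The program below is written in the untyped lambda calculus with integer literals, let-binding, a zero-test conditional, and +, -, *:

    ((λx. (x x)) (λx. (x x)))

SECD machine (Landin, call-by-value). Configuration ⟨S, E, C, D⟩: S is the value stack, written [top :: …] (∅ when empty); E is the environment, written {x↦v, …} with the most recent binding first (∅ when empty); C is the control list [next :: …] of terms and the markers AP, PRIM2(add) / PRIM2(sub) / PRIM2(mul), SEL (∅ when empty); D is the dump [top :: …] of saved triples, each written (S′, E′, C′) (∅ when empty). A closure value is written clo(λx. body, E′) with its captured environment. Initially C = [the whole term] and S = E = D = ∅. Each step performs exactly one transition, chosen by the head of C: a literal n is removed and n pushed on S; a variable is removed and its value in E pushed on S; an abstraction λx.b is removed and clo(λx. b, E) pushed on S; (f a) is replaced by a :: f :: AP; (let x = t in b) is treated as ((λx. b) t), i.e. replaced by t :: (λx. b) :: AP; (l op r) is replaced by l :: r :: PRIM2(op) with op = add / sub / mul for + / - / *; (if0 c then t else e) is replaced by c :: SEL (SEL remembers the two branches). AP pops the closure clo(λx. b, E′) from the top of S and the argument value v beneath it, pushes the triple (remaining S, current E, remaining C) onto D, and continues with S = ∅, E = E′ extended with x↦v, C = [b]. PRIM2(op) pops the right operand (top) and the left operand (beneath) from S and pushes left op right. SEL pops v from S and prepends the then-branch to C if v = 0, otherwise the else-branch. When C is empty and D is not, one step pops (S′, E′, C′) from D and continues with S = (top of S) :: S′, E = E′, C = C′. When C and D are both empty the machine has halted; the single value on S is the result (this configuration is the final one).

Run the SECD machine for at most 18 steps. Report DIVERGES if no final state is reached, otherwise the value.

step 0: ⟨S=∅; E=∅; C=[((λx. (x x)) (λx. (x x)))]; D=∅⟩
step 1: ⟨S=∅; E=∅; C=[(λx. (x x)) :: (λx. (x x)) :: AP]; D=∅⟩
step 2: ⟨S=[clo(λx. (x x), ∅)]; E=∅; C=[(λx. (x x)) :: AP]; D=∅⟩
step 3: ⟨S=[clo(λx. (x x), ∅) :: clo(λx. (x x), ∅)]; E=∅; C=[AP]; D=∅⟩
step 4: ⟨S=∅; E={x↦clo(λx. (x x), ∅)}; C=[(x x)]; D=[(∅, ∅, ∅)]⟩
step 5: ⟨S=∅; E={x↦clo(λx. (x x), ∅)}; C=[x :: x :: AP]; D=[(∅, ∅, ∅)]⟩
step 6: ⟨S=[clo(λx. (x x), ∅)]; E={x↦clo(λx. (x x), ∅)}; C=[x :: AP]; D=[(∅, ∅, ∅)]⟩
step 7: ⟨S=[clo(λx. (x x), ∅) :: clo(λx. (x x), ∅)]; E={x↦clo(λx. (x x), ∅)}; C=[AP]; D=[(∅, ∅, ∅)]⟩
step 8: ⟨S=∅; E={x↦clo(λx. (x x), ∅)}; C=[(x x)]; D=[(∅, {x↦clo(λx. (x x), ∅)}, ∅) :: (∅, ∅, ∅)]⟩
step 9: ⟨S=∅; E={x↦clo(λx. (x x), ∅)}; C=[x :: x :: AP]; D=[(∅, {x↦clo(λx. (x x), ∅)}, ∅) :: (∅, ∅, ∅)]⟩
step 10: ⟨S=[clo(λx. (x x), ∅)]; E={x↦clo(λx. (x x), ∅)}; C=[x :: AP]; D=[(∅, {x↦clo(λx. (x x), ∅)}, ∅) :: (∅, ∅, ∅)]⟩
step 11: ⟨S=[clo(λx. (x x), ∅) :: clo(λx. (x x), ∅)]; E={x↦clo(λx. (x x), ∅)}; C=[AP]; D=[(∅, {x↦clo(λx. (x x), ∅)}, ∅) :: (∅, ∅, ∅)]⟩
step 12: ⟨S=∅; E={x↦clo(λx. (x x), ∅)}; C=[(x x)]; D=[(∅, {x↦clo(λx. (x x), ∅)}, ∅) :: (∅, {x↦clo(λx. (x x), ∅)}, ∅) :: (∅, ∅, ∅)]⟩
step 13: ⟨S=∅; E={x↦clo(λx. (x x), ∅)}; C=[x :: x :: AP]; D=[(∅, {x↦clo(λx. (x x), ∅)}, ∅) :: (∅, {x↦clo(λx. (x x), ∅)}, ∅) :: (∅, ∅, ∅)]⟩
step 14: ⟨S=[clo(λx. (x x), ∅)]; E={x↦clo(λx. (x x), ∅)}; C=[x :: AP]; D=[(∅, {x↦clo(λx. (x x), ∅)}, ∅) :: (∅, {x↦clo(λx. (x x), ∅)}, ∅) :: (∅, ∅, ∅)]⟩
step 15: ⟨S=[clo(λx. (x x), ∅) :: clo(λx. (x x), ∅)]; E={x↦clo(λx. (x x), ∅)}; C=[AP]; D=[(∅, {x↦clo(λx. (x x), ∅)}, ∅) :: (∅, {x↦clo(λx. (x x), ∅)}, ∅) :: (∅, ∅, ∅)]⟩
step 16: ⟨S=∅; E={x↦clo(λx. (x x), ∅)}; C=[(x x)]; D=[(∅, {x↦clo(λx. (x x), ∅)}, ∅) :: (∅, {x↦clo(λx. (x x), ∅)}, ∅) :: (∅, {x↦clo(λx. (x x), ∅)}, ∅) :: (∅, ∅, ∅)]⟩
step 17: ⟨S=∅; E={x↦clo(λx. (x x), ∅)}; C=[x :: x :: AP]; D=[(∅, {x↦clo(λx. (x x), ∅)}, ∅) :: (∅, {x↦clo(λx. (x x), ∅)}, ∅) :: (∅, {x↦clo(λx. (x x), ∅)}, ∅) :: (∅, ∅, ∅)]⟩
step 18: ⟨S=[clo(λx. (x x), ∅)]; E={x↦clo(λx. (x x), ∅)}; C=[x :: AP]; D=[(∅, {x↦clo(λx. (x x), ∅)}, ∅) :: (∅, {x↦clo(λx. (x x), ∅)}, ∅) :: (∅, {x↦clo(λx. (x x), ∅)}, ∅) :: (∅, ∅, ∅)]⟩
→ 18 transitions taken and the configuration is still not final: no result within 18 steps

Answer: DIVERGES (no final state within 18 steps)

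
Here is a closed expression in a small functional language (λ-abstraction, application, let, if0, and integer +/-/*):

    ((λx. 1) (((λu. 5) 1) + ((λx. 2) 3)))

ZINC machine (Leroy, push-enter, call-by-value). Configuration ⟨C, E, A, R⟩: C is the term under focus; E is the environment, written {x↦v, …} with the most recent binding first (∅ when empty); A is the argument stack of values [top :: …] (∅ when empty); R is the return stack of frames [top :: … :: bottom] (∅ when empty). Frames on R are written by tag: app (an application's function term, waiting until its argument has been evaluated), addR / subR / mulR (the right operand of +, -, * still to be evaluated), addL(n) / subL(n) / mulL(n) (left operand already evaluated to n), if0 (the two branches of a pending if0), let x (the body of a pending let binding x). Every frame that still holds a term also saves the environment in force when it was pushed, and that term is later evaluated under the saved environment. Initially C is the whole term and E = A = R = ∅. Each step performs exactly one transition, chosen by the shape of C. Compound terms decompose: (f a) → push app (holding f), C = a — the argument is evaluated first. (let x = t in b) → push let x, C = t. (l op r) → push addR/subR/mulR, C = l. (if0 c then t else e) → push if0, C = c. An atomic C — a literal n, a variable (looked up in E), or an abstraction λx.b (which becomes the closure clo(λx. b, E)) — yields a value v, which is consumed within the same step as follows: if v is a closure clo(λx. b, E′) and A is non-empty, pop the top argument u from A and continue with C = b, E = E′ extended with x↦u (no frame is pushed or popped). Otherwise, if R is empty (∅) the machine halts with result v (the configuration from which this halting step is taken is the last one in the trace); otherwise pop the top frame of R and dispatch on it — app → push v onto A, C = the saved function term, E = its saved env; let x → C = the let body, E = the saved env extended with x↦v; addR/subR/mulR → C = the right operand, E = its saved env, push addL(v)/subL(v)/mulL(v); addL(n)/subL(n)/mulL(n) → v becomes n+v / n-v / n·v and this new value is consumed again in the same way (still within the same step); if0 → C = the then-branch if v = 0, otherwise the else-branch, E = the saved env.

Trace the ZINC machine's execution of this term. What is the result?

Answer: 1

Derivation:
[0] <C=((λx. 1) (((λu. 5) 1) + ((λx. 2) 3))), E=∅, A=∅, R=∅>
[1] <C=(((λu. 5) 1) + ((λx. 2) 3)), E=∅, A=∅, R=[app]>
[2] <C=((λu. 5) 1), E=∅, A=∅, R=[addR :: app]>
[3] <C=1, E=∅, A=∅, R=[app :: addR :: app]>
[4] <C=(λu. 5), E=∅, A=[1], R=[addR :: app]>
[5] <C=5, E={u↦1}, A=∅, R=[addR :: app]>
[6] <C=((λx. 2) 3), E=∅, A=∅, R=[addL(5) :: app]>
[7] <C=3, E=∅, A=∅, R=[app :: addL(5) :: app]>
[8] <C=(λx. 2), E=∅, A=[3], R=[addL(5) :: app]>
[9] <C=2, E={x↦3}, A=∅, R=[addL(5) :: app]>
[10] <C=(λx. 1), E=∅, A=[7], R=∅>
[11] <C=1, E={x↦7}, A=∅, R=∅>
→ final value 1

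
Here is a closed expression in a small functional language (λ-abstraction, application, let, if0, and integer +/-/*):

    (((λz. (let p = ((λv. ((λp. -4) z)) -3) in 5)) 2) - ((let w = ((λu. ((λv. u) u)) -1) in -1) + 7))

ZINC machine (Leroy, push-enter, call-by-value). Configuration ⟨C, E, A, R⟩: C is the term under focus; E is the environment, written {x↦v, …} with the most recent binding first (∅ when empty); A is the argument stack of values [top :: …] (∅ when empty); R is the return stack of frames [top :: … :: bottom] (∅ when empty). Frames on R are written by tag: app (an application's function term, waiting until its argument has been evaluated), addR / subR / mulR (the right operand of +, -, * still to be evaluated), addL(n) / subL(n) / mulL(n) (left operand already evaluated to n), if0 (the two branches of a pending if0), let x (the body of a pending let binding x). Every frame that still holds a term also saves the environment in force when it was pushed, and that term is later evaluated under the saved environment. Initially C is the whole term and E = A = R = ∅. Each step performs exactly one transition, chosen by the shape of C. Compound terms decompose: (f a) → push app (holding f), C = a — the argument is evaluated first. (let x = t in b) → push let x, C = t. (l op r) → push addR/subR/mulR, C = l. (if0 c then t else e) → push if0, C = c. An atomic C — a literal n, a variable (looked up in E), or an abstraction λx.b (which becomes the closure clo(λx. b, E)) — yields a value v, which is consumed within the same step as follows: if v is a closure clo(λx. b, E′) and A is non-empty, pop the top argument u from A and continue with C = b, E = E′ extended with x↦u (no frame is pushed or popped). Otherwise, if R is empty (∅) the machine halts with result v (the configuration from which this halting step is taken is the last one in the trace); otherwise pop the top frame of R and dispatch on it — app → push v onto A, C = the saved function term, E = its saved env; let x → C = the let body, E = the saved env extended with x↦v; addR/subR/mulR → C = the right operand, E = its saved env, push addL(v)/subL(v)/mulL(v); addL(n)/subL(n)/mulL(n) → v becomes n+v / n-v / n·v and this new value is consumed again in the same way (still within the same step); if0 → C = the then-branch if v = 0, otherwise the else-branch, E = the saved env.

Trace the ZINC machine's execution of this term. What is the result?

t=0: [C=(((λz. (let p = ((λv. ((λp. -4) z)) -3) in 5)) 2) - ((let w = ((λu. ((λv. u) u)) -1) in -1) + 7)) | E=∅ | A=∅ | R=∅]
t=1: [C=((λz. (let p = ((λv. ((λp. -4) z)) -3) in 5)) 2) | E=∅ | A=∅ | R=[subR]]
t=2: [C=2 | E=∅ | A=∅ | R=[app :: subR]]
t=3: [C=(λz. (let p = ((λv. ((λp. -4) z)) -3) in 5)) | E=∅ | A=[2] | R=[subR]]
t=4: [C=(let p = ((λv. ((λp. -4) z)) -3) in 5) | E={z↦2} | A=∅ | R=[subR]]
t=5: [C=((λv. ((λp. -4) z)) -3) | E={z↦2} | A=∅ | R=[let p :: subR]]
t=6: [C=-3 | E={z↦2} | A=∅ | R=[app :: let p :: subR]]
t=7: [C=(λv. ((λp. -4) z)) | E={z↦2} | A=[-3] | R=[let p :: subR]]
t=8: [C=((λp. -4) z) | E={v↦-3, z↦2} | A=∅ | R=[let p :: subR]]
t=9: [C=z | E={v↦-3, z↦2} | A=∅ | R=[app :: let p :: subR]]
t=10: [C=(λp. -4) | E={v↦-3, z↦2} | A=[2] | R=[let p :: subR]]
t=11: [C=-4 | E={p↦2, v↦-3, z↦2} | A=∅ | R=[let p :: subR]]
t=12: [C=5 | E={p↦-4, z↦2} | A=∅ | R=[subR]]
t=13: [C=((let w = ((λu. ((λv. u) u)) -1) in -1) + 7) | E=∅ | A=∅ | R=[subL(5)]]
t=14: [C=(let w = ((λu. ((λv. u) u)) -1) in -1) | E=∅ | A=∅ | R=[addR :: subL(5)]]
t=15: [C=((λu. ((λv. u) u)) -1) | E=∅ | A=∅ | R=[let w :: addR :: subL(5)]]
t=16: [C=-1 | E=∅ | A=∅ | R=[app :: let w :: addR :: subL(5)]]
t=17: [C=(λu. ((λv. u) u)) | E=∅ | A=[-1] | R=[let w :: addR :: subL(5)]]
t=18: [C=((λv. u) u) | E={u↦-1} | A=∅ | R=[let w :: addR :: subL(5)]]
t=19: [C=u | E={u↦-1} | A=∅ | R=[app :: let w :: addR :: subL(5)]]
t=20: [C=(λv. u) | E={u↦-1} | A=[-1] | R=[let w :: addR :: subL(5)]]
t=21: [C=u | E={v↦-1, u↦-1} | A=∅ | R=[let w :: addR :: subL(5)]]
t=22: [C=-1 | E={w↦-1} | A=∅ | R=[addR :: subL(5)]]
t=23: [C=7 | E=∅ | A=∅ | R=[addL(-1) :: subL(5)]]
→ final value -1

Answer: -1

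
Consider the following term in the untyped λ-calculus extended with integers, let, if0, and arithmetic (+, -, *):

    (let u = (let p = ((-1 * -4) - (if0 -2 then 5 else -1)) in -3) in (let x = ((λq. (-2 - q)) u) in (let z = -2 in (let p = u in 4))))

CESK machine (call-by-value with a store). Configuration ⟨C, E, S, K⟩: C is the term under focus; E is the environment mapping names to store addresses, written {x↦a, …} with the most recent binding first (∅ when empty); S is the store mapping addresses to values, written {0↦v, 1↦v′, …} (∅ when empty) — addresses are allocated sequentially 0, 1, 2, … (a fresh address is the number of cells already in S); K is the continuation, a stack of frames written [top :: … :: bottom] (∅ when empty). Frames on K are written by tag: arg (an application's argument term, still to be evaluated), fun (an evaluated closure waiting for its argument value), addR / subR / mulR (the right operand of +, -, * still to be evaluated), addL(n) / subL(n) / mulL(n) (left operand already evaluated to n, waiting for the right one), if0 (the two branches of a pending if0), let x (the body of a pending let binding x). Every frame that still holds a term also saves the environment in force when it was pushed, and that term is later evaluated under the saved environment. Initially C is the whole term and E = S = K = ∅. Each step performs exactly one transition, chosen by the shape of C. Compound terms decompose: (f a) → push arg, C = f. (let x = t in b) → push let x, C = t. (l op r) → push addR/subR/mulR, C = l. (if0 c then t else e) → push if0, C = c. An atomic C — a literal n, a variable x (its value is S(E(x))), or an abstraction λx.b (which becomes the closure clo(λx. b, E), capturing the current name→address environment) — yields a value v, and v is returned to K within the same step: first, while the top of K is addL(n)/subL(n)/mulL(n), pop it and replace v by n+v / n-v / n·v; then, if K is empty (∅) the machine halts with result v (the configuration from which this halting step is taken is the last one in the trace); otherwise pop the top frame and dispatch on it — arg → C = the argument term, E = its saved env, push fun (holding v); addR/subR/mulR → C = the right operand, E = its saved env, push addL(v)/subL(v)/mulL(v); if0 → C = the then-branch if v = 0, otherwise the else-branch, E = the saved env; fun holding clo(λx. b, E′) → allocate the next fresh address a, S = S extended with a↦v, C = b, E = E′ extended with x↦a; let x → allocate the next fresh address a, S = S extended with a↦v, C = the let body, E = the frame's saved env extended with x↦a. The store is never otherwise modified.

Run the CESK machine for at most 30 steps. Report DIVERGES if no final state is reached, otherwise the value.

Answer: 4

Derivation:
step 0: <C=(let u = (let p = ((-1 * -4) - (if0 -2 then 5 else -1)) in -3) in (let x = ((λq. (-2 - q)) u) in (let z = -2 in (let p = u in 4)))), E=∅, S=∅, K=∅>
step 1: <C=(let p = ((-1 * -4) - (if0 -2 then 5 else -1)) in -3), E=∅, S=∅, K=[let u]>
step 2: <C=((-1 * -4) - (if0 -2 then 5 else -1)), E=∅, S=∅, K=[let p :: let u]>
step 3: <C=(-1 * -4), E=∅, S=∅, K=[subR :: let p :: let u]>
step 4: <C=-1, E=∅, S=∅, K=[mulR :: subR :: let p :: let u]>
step 5: <C=-4, E=∅, S=∅, K=[mulL(-1) :: subR :: let p :: let u]>
step 6: <C=(if0 -2 then 5 else -1), E=∅, S=∅, K=[subL(4) :: let p :: let u]>
step 7: <C=-2, E=∅, S=∅, K=[if0 :: subL(4) :: let p :: let u]>
step 8: <C=-1, E=∅, S=∅, K=[subL(4) :: let p :: let u]>
step 9: <C=-3, E={p↦0}, S={0↦5}, K=[let u]>
step 10: <C=(let x = ((λq. (-2 - q)) u) in (let z = -2 in (let p = u in 4))), E={u↦1}, S={0↦5, 1↦-3}, K=∅>
step 11: <C=((λq. (-2 - q)) u), E={u↦1}, S={0↦5, 1↦-3}, K=[let x]>
step 12: <C=(λq. (-2 - q)), E={u↦1}, S={0↦5, 1↦-3}, K=[arg :: let x]>
step 13: <C=u, E={u↦1}, S={0↦5, 1↦-3}, K=[fun :: let x]>
step 14: <C=(-2 - q), E={q↦2, u↦1}, S={0↦5, 1↦-3, 2↦-3}, K=[let x]>
step 15: <C=-2, E={q↦2, u↦1}, S={0↦5, 1↦-3, 2↦-3}, K=[subR :: let x]>
step 16: <C=q, E={q↦2, u↦1}, S={0↦5, 1↦-3, 2↦-3}, K=[subL(-2) :: let x]>
step 17: <C=(let z = -2 in (let p = u in 4)), E={x↦3, u↦1}, S={0↦5, 1↦-3, 2↦-3, 3↦1}, K=∅>
step 18: <C=-2, E={x↦3, u↦1}, S={0↦5, 1↦-3, 2↦-3, 3↦1}, K=[let z]>
step 19: <C=(let p = u in 4), E={z↦4, x↦3, u↦1}, S={0↦5, 1↦-3, 2↦-3, 3↦1, 4↦-2}, K=∅>
step 20: <C=u, E={z↦4, x↦3, u↦1}, S={0↦5, 1↦-3, 2↦-3, 3↦1, 4↦-2}, K=[let p]>
step 21: <C=4, E={p↦5, z↦4, x↦3, u↦1}, S={0↦5, 1↦-3, 2↦-3, 3↦1, 4↦-2, 5↦-3}, K=∅>
→ final value 4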